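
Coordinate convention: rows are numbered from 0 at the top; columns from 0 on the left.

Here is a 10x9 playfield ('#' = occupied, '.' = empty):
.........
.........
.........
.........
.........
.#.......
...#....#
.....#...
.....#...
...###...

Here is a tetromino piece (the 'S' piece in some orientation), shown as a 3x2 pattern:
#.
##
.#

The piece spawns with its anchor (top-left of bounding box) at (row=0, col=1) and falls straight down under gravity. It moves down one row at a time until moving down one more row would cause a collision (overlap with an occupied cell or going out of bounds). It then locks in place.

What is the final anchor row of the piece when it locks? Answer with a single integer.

Spawn at (row=0, col=1). Try each row:
  row 0: fits
  row 1: fits
  row 2: fits
  row 3: fits
  row 4: blocked -> lock at row 3

Answer: 3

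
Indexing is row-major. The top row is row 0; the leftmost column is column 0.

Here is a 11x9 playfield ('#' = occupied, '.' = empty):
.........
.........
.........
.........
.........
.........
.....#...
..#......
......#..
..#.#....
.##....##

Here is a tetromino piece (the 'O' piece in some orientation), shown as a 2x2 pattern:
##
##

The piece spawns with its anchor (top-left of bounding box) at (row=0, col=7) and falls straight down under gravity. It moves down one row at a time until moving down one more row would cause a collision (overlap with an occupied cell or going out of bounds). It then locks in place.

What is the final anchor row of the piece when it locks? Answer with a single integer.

Spawn at (row=0, col=7). Try each row:
  row 0: fits
  row 1: fits
  row 2: fits
  row 3: fits
  row 4: fits
  row 5: fits
  row 6: fits
  row 7: fits
  row 8: fits
  row 9: blocked -> lock at row 8

Answer: 8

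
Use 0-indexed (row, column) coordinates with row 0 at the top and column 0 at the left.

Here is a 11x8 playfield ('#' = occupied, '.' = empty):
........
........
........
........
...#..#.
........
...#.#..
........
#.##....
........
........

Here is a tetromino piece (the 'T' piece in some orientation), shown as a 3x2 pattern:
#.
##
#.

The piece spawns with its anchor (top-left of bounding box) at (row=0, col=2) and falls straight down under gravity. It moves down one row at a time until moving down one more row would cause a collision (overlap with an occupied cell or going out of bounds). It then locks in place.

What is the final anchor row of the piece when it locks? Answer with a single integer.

Answer: 2

Derivation:
Spawn at (row=0, col=2). Try each row:
  row 0: fits
  row 1: fits
  row 2: fits
  row 3: blocked -> lock at row 2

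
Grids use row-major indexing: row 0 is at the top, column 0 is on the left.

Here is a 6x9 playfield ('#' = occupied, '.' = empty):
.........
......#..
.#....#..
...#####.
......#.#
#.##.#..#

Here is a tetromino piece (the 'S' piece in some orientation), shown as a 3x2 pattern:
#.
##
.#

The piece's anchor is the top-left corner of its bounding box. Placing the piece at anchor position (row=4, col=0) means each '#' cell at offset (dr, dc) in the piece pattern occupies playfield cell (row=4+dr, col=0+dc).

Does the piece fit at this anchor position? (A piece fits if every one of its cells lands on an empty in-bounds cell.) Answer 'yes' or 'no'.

Check each piece cell at anchor (4, 0):
  offset (0,0) -> (4,0): empty -> OK
  offset (1,0) -> (5,0): occupied ('#') -> FAIL
  offset (1,1) -> (5,1): empty -> OK
  offset (2,1) -> (6,1): out of bounds -> FAIL
All cells valid: no

Answer: no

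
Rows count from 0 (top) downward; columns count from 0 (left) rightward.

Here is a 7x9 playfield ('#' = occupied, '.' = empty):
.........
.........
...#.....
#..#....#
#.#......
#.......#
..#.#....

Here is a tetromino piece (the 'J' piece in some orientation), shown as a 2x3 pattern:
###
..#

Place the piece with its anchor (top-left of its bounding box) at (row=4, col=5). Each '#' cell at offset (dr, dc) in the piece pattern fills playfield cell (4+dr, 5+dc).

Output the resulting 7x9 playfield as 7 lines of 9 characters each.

Fill (4+0,5+0) = (4,5)
Fill (4+0,5+1) = (4,6)
Fill (4+0,5+2) = (4,7)
Fill (4+1,5+2) = (5,7)

Answer: .........
.........
...#.....
#..#....#
#.#..###.
#......##
..#.#....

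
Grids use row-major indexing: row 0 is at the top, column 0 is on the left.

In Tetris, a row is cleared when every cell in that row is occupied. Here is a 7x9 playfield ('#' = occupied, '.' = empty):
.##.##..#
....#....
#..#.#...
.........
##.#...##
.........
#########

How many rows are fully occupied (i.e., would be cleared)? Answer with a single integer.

Check each row:
  row 0: 4 empty cells -> not full
  row 1: 8 empty cells -> not full
  row 2: 6 empty cells -> not full
  row 3: 9 empty cells -> not full
  row 4: 4 empty cells -> not full
  row 5: 9 empty cells -> not full
  row 6: 0 empty cells -> FULL (clear)
Total rows cleared: 1

Answer: 1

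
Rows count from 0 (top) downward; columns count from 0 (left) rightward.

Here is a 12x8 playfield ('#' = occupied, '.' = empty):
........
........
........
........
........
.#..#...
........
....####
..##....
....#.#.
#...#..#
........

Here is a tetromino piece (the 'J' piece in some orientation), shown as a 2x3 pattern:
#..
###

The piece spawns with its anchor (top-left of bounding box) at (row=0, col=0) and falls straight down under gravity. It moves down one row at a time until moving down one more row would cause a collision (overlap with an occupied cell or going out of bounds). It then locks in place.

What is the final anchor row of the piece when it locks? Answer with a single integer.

Answer: 3

Derivation:
Spawn at (row=0, col=0). Try each row:
  row 0: fits
  row 1: fits
  row 2: fits
  row 3: fits
  row 4: blocked -> lock at row 3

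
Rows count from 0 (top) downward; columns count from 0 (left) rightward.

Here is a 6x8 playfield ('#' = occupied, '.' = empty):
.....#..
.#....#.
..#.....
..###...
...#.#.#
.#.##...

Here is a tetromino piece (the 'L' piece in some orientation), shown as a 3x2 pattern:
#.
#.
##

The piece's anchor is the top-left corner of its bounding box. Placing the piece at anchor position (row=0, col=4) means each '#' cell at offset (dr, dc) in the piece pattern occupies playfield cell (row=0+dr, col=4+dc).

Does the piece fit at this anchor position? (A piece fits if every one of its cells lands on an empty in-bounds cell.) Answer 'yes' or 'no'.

Answer: yes

Derivation:
Check each piece cell at anchor (0, 4):
  offset (0,0) -> (0,4): empty -> OK
  offset (1,0) -> (1,4): empty -> OK
  offset (2,0) -> (2,4): empty -> OK
  offset (2,1) -> (2,5): empty -> OK
All cells valid: yes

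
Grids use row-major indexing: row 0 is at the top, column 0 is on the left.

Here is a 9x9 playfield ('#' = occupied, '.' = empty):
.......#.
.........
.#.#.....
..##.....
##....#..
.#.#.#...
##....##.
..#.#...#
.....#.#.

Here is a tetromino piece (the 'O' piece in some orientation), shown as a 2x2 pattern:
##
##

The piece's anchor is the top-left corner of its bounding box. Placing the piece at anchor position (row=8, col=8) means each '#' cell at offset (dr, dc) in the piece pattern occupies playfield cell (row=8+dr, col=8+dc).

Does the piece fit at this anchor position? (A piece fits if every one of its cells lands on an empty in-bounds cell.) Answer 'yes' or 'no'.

Answer: no

Derivation:
Check each piece cell at anchor (8, 8):
  offset (0,0) -> (8,8): empty -> OK
  offset (0,1) -> (8,9): out of bounds -> FAIL
  offset (1,0) -> (9,8): out of bounds -> FAIL
  offset (1,1) -> (9,9): out of bounds -> FAIL
All cells valid: no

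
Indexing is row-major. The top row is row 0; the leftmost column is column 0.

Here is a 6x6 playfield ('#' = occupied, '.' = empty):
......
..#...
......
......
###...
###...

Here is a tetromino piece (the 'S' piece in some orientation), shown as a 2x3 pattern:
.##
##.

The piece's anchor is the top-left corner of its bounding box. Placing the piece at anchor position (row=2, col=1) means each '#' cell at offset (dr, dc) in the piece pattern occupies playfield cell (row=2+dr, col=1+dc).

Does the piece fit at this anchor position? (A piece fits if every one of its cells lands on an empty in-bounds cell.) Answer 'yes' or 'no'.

Answer: yes

Derivation:
Check each piece cell at anchor (2, 1):
  offset (0,1) -> (2,2): empty -> OK
  offset (0,2) -> (2,3): empty -> OK
  offset (1,0) -> (3,1): empty -> OK
  offset (1,1) -> (3,2): empty -> OK
All cells valid: yes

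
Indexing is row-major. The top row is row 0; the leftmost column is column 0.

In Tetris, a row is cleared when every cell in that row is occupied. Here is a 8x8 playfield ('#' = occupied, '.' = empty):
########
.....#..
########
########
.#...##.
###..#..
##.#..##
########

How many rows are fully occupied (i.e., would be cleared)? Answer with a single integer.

Check each row:
  row 0: 0 empty cells -> FULL (clear)
  row 1: 7 empty cells -> not full
  row 2: 0 empty cells -> FULL (clear)
  row 3: 0 empty cells -> FULL (clear)
  row 4: 5 empty cells -> not full
  row 5: 4 empty cells -> not full
  row 6: 3 empty cells -> not full
  row 7: 0 empty cells -> FULL (clear)
Total rows cleared: 4

Answer: 4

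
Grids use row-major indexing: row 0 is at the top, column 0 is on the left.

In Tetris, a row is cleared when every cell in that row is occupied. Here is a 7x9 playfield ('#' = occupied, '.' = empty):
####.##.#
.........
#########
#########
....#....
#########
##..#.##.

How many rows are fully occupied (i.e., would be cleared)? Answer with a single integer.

Answer: 3

Derivation:
Check each row:
  row 0: 2 empty cells -> not full
  row 1: 9 empty cells -> not full
  row 2: 0 empty cells -> FULL (clear)
  row 3: 0 empty cells -> FULL (clear)
  row 4: 8 empty cells -> not full
  row 5: 0 empty cells -> FULL (clear)
  row 6: 4 empty cells -> not full
Total rows cleared: 3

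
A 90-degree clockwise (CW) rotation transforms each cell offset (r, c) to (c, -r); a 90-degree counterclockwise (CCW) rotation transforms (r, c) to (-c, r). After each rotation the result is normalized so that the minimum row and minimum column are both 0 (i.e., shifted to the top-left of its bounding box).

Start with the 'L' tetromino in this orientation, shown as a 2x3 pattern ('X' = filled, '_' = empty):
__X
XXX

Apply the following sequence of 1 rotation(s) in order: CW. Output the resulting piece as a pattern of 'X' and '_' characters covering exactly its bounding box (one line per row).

Start:
__X
XXX
After rotation 1 (CW):
X_
X_
XX

Answer: X_
X_
XX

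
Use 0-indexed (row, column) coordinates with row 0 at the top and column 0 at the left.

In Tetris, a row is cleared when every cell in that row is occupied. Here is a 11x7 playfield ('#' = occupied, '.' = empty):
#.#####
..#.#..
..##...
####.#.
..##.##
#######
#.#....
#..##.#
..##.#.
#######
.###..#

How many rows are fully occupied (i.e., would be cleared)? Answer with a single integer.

Check each row:
  row 0: 1 empty cell -> not full
  row 1: 5 empty cells -> not full
  row 2: 5 empty cells -> not full
  row 3: 2 empty cells -> not full
  row 4: 3 empty cells -> not full
  row 5: 0 empty cells -> FULL (clear)
  row 6: 5 empty cells -> not full
  row 7: 3 empty cells -> not full
  row 8: 4 empty cells -> not full
  row 9: 0 empty cells -> FULL (clear)
  row 10: 3 empty cells -> not full
Total rows cleared: 2

Answer: 2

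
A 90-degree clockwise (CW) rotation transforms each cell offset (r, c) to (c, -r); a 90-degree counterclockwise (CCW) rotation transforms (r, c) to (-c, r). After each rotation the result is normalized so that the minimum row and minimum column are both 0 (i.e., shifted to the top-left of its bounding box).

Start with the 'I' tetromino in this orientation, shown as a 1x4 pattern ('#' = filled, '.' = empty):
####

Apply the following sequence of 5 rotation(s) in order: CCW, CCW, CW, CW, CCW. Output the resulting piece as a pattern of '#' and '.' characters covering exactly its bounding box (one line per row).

Answer: #
#
#
#

Derivation:
Start:
####
After rotation 1 (CCW):
#
#
#
#
After rotation 2 (CCW):
####
After rotation 3 (CW):
#
#
#
#
After rotation 4 (CW):
####
After rotation 5 (CCW):
#
#
#
#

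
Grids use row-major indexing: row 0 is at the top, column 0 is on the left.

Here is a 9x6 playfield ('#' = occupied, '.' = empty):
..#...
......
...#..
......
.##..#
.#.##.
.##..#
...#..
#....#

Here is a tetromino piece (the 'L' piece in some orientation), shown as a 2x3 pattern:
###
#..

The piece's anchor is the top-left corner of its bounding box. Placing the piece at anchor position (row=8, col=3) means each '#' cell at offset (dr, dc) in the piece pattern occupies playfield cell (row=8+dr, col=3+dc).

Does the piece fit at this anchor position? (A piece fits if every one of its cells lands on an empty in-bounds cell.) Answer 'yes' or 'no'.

Check each piece cell at anchor (8, 3):
  offset (0,0) -> (8,3): empty -> OK
  offset (0,1) -> (8,4): empty -> OK
  offset (0,2) -> (8,5): occupied ('#') -> FAIL
  offset (1,0) -> (9,3): out of bounds -> FAIL
All cells valid: no

Answer: no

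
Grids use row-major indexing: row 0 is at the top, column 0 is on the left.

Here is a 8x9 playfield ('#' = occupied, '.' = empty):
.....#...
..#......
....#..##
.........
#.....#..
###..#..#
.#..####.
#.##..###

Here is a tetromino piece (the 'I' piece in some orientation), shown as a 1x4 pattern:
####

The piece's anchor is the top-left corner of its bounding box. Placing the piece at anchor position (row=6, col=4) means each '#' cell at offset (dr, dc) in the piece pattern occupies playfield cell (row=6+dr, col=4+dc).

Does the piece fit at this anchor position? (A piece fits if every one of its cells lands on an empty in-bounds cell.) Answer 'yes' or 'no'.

Answer: no

Derivation:
Check each piece cell at anchor (6, 4):
  offset (0,0) -> (6,4): occupied ('#') -> FAIL
  offset (0,1) -> (6,5): occupied ('#') -> FAIL
  offset (0,2) -> (6,6): occupied ('#') -> FAIL
  offset (0,3) -> (6,7): occupied ('#') -> FAIL
All cells valid: no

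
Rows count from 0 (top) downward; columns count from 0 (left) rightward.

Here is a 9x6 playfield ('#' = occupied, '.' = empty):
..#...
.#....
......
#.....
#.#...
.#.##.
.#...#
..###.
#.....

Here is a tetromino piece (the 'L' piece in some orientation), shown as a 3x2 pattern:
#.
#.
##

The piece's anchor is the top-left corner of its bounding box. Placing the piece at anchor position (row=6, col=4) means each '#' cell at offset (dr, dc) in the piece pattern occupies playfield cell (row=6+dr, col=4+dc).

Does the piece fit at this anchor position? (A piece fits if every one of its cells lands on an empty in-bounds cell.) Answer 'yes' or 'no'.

Check each piece cell at anchor (6, 4):
  offset (0,0) -> (6,4): empty -> OK
  offset (1,0) -> (7,4): occupied ('#') -> FAIL
  offset (2,0) -> (8,4): empty -> OK
  offset (2,1) -> (8,5): empty -> OK
All cells valid: no

Answer: no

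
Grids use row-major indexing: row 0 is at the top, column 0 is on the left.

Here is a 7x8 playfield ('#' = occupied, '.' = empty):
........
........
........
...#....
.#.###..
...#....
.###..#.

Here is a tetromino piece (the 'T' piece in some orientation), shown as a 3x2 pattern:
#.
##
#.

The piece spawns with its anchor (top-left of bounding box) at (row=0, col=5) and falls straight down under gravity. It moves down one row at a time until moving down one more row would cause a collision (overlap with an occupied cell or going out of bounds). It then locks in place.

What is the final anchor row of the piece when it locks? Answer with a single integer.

Answer: 1

Derivation:
Spawn at (row=0, col=5). Try each row:
  row 0: fits
  row 1: fits
  row 2: blocked -> lock at row 1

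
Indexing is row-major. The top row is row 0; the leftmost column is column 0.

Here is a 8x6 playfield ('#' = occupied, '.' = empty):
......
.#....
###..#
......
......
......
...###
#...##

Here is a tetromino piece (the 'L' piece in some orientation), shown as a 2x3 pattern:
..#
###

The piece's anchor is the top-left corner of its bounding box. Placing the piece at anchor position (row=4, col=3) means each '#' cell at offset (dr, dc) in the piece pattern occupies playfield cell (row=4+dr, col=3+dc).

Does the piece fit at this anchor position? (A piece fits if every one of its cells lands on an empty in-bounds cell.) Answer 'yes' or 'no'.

Answer: yes

Derivation:
Check each piece cell at anchor (4, 3):
  offset (0,2) -> (4,5): empty -> OK
  offset (1,0) -> (5,3): empty -> OK
  offset (1,1) -> (5,4): empty -> OK
  offset (1,2) -> (5,5): empty -> OK
All cells valid: yes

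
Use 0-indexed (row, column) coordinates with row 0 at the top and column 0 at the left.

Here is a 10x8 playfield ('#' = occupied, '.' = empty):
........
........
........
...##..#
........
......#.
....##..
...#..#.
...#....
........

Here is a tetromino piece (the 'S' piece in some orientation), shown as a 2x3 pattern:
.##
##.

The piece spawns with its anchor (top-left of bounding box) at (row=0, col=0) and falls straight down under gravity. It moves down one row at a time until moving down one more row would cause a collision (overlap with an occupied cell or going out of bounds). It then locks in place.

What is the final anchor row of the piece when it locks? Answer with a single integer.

Answer: 8

Derivation:
Spawn at (row=0, col=0). Try each row:
  row 0: fits
  row 1: fits
  row 2: fits
  row 3: fits
  row 4: fits
  row 5: fits
  row 6: fits
  row 7: fits
  row 8: fits
  row 9: blocked -> lock at row 8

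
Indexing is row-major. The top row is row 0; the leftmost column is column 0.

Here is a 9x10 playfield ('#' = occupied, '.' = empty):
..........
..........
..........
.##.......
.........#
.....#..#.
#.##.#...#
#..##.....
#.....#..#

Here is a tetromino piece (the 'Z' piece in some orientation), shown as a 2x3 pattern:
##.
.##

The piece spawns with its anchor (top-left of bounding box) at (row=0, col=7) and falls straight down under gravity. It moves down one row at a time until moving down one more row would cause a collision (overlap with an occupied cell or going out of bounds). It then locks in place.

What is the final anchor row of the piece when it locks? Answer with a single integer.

Spawn at (row=0, col=7). Try each row:
  row 0: fits
  row 1: fits
  row 2: fits
  row 3: blocked -> lock at row 2

Answer: 2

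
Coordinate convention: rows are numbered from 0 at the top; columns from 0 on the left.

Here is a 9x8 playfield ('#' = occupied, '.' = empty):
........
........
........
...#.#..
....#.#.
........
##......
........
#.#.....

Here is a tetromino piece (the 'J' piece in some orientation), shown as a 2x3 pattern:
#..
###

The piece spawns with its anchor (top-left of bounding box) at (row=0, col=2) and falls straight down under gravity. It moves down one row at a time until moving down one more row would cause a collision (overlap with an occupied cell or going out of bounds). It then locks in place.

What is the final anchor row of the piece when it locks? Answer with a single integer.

Spawn at (row=0, col=2). Try each row:
  row 0: fits
  row 1: fits
  row 2: blocked -> lock at row 1

Answer: 1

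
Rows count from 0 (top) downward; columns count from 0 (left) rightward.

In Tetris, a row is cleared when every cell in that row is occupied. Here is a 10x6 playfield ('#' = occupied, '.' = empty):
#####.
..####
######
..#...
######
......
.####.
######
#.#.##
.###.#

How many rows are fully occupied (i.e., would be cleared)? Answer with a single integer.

Check each row:
  row 0: 1 empty cell -> not full
  row 1: 2 empty cells -> not full
  row 2: 0 empty cells -> FULL (clear)
  row 3: 5 empty cells -> not full
  row 4: 0 empty cells -> FULL (clear)
  row 5: 6 empty cells -> not full
  row 6: 2 empty cells -> not full
  row 7: 0 empty cells -> FULL (clear)
  row 8: 2 empty cells -> not full
  row 9: 2 empty cells -> not full
Total rows cleared: 3

Answer: 3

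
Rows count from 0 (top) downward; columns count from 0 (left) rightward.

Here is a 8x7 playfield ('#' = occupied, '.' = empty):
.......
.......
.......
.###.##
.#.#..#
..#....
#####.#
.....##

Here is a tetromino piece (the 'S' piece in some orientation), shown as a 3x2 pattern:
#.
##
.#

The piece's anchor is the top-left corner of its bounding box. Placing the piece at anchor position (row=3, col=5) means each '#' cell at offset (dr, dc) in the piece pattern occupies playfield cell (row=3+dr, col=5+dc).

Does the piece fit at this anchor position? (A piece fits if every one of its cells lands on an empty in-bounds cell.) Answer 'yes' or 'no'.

Check each piece cell at anchor (3, 5):
  offset (0,0) -> (3,5): occupied ('#') -> FAIL
  offset (1,0) -> (4,5): empty -> OK
  offset (1,1) -> (4,6): occupied ('#') -> FAIL
  offset (2,1) -> (5,6): empty -> OK
All cells valid: no

Answer: no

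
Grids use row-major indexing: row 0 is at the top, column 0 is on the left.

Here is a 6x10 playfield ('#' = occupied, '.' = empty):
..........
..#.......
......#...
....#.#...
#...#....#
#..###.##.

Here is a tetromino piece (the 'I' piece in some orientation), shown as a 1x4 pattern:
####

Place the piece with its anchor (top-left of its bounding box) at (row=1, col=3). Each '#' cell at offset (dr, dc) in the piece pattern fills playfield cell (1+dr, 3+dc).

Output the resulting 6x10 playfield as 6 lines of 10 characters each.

Answer: ..........
..#####...
......#...
....#.#...
#...#....#
#..###.##.

Derivation:
Fill (1+0,3+0) = (1,3)
Fill (1+0,3+1) = (1,4)
Fill (1+0,3+2) = (1,5)
Fill (1+0,3+3) = (1,6)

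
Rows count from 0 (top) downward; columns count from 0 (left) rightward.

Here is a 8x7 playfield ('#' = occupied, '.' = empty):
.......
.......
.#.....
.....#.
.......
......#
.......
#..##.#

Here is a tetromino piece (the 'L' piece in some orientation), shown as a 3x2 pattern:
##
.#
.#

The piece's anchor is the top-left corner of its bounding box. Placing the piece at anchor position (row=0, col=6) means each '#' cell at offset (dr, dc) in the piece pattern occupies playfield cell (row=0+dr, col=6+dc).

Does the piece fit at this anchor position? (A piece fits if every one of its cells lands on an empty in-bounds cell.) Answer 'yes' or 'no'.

Answer: no

Derivation:
Check each piece cell at anchor (0, 6):
  offset (0,0) -> (0,6): empty -> OK
  offset (0,1) -> (0,7): out of bounds -> FAIL
  offset (1,1) -> (1,7): out of bounds -> FAIL
  offset (2,1) -> (2,7): out of bounds -> FAIL
All cells valid: no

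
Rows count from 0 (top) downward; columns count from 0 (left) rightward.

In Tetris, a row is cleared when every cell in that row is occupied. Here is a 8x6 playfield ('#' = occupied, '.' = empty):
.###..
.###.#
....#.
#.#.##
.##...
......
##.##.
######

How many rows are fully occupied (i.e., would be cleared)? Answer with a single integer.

Check each row:
  row 0: 3 empty cells -> not full
  row 1: 2 empty cells -> not full
  row 2: 5 empty cells -> not full
  row 3: 2 empty cells -> not full
  row 4: 4 empty cells -> not full
  row 5: 6 empty cells -> not full
  row 6: 2 empty cells -> not full
  row 7: 0 empty cells -> FULL (clear)
Total rows cleared: 1

Answer: 1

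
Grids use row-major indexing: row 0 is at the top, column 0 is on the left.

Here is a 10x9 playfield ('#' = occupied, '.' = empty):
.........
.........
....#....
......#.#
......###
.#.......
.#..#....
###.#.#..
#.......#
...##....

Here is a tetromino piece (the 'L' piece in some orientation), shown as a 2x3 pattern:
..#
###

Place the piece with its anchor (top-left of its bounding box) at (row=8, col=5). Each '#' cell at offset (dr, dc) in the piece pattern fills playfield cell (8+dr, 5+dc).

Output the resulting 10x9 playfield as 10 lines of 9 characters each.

Answer: .........
.........
....#....
......#.#
......###
.#.......
.#..#....
###.#.#..
#......##
...#####.

Derivation:
Fill (8+0,5+2) = (8,7)
Fill (8+1,5+0) = (9,5)
Fill (8+1,5+1) = (9,6)
Fill (8+1,5+2) = (9,7)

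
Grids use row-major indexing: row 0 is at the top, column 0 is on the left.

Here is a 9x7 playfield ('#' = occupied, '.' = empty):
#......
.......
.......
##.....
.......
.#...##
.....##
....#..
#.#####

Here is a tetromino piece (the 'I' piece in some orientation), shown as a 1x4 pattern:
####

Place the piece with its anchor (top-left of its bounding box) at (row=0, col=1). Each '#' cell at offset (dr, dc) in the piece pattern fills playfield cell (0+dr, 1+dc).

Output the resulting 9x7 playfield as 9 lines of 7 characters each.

Answer: #####..
.......
.......
##.....
.......
.#...##
.....##
....#..
#.#####

Derivation:
Fill (0+0,1+0) = (0,1)
Fill (0+0,1+1) = (0,2)
Fill (0+0,1+2) = (0,3)
Fill (0+0,1+3) = (0,4)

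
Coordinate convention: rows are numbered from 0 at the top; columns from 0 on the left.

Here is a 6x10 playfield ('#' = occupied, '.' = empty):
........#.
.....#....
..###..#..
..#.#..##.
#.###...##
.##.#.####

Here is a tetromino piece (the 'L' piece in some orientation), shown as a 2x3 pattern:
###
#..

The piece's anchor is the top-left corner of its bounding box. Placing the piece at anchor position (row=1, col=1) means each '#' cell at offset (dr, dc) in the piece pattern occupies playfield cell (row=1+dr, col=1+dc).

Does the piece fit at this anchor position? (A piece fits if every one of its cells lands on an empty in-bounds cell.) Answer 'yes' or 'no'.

Answer: yes

Derivation:
Check each piece cell at anchor (1, 1):
  offset (0,0) -> (1,1): empty -> OK
  offset (0,1) -> (1,2): empty -> OK
  offset (0,2) -> (1,3): empty -> OK
  offset (1,0) -> (2,1): empty -> OK
All cells valid: yes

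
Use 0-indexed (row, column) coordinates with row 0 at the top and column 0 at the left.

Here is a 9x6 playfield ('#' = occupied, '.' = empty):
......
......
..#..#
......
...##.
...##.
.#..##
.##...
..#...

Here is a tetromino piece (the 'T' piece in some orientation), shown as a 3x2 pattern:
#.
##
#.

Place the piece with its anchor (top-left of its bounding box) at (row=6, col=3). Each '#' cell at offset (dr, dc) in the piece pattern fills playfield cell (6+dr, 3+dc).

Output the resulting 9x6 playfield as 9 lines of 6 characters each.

Answer: ......
......
..#..#
......
...##.
...##.
.#.###
.####.
..##..

Derivation:
Fill (6+0,3+0) = (6,3)
Fill (6+1,3+0) = (7,3)
Fill (6+1,3+1) = (7,4)
Fill (6+2,3+0) = (8,3)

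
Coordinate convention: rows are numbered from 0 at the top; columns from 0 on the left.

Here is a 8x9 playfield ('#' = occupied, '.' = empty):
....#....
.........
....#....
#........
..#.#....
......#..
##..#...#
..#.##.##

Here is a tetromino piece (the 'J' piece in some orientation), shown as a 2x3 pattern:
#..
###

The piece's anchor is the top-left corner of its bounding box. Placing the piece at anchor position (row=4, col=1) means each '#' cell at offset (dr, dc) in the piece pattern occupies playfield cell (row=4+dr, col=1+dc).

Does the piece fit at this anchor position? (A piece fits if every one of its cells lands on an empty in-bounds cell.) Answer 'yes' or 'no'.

Check each piece cell at anchor (4, 1):
  offset (0,0) -> (4,1): empty -> OK
  offset (1,0) -> (5,1): empty -> OK
  offset (1,1) -> (5,2): empty -> OK
  offset (1,2) -> (5,3): empty -> OK
All cells valid: yes

Answer: yes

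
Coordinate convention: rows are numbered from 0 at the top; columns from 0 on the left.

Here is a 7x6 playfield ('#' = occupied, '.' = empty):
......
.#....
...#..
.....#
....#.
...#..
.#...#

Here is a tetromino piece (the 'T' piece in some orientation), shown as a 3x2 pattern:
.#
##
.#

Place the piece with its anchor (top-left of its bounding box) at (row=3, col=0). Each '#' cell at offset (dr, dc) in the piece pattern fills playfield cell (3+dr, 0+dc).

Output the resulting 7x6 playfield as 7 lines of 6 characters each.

Fill (3+0,0+1) = (3,1)
Fill (3+1,0+0) = (4,0)
Fill (3+1,0+1) = (4,1)
Fill (3+2,0+1) = (5,1)

Answer: ......
.#....
...#..
.#...#
##..#.
.#.#..
.#...#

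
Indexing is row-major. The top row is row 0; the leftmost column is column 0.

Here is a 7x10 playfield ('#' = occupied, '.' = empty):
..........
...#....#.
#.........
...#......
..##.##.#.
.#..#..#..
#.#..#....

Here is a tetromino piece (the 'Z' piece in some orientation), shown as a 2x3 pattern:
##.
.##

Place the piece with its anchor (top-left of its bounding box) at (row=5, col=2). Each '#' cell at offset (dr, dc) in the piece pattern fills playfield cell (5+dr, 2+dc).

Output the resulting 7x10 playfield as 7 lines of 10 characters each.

Fill (5+0,2+0) = (5,2)
Fill (5+0,2+1) = (5,3)
Fill (5+1,2+1) = (6,3)
Fill (5+1,2+2) = (6,4)

Answer: ..........
...#....#.
#.........
...#......
..##.##.#.
.####..#..
#.####....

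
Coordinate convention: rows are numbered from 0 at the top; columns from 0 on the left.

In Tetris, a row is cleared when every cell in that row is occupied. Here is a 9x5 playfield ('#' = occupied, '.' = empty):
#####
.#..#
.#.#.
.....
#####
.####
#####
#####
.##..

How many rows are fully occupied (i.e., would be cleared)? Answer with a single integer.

Answer: 4

Derivation:
Check each row:
  row 0: 0 empty cells -> FULL (clear)
  row 1: 3 empty cells -> not full
  row 2: 3 empty cells -> not full
  row 3: 5 empty cells -> not full
  row 4: 0 empty cells -> FULL (clear)
  row 5: 1 empty cell -> not full
  row 6: 0 empty cells -> FULL (clear)
  row 7: 0 empty cells -> FULL (clear)
  row 8: 3 empty cells -> not full
Total rows cleared: 4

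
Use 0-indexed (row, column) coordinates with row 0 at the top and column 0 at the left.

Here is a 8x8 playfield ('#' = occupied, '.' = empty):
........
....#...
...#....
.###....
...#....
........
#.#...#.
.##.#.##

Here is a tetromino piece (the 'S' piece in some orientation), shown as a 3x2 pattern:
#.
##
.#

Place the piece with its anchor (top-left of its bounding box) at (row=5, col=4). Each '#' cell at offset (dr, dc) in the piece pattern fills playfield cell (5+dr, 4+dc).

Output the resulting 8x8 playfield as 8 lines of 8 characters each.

Fill (5+0,4+0) = (5,4)
Fill (5+1,4+0) = (6,4)
Fill (5+1,4+1) = (6,5)
Fill (5+2,4+1) = (7,5)

Answer: ........
....#...
...#....
.###....
...#....
....#...
#.#.###.
.##.####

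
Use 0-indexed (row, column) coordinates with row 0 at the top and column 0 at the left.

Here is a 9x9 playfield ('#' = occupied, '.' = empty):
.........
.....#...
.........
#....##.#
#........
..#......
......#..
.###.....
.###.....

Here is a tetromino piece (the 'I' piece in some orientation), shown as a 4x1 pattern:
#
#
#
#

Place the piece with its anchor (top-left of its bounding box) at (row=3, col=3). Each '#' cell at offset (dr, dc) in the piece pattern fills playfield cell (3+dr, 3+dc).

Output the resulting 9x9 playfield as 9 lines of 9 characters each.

Fill (3+0,3+0) = (3,3)
Fill (3+1,3+0) = (4,3)
Fill (3+2,3+0) = (5,3)
Fill (3+3,3+0) = (6,3)

Answer: .........
.....#...
.........
#..#.##.#
#..#.....
..##.....
...#..#..
.###.....
.###.....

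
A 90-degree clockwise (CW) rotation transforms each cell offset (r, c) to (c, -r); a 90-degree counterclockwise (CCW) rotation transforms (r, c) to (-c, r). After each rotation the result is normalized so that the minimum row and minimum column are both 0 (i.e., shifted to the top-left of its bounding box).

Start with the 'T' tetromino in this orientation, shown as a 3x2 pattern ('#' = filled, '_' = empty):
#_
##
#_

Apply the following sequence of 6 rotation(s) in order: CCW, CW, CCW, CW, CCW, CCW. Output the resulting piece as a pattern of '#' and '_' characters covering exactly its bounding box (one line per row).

Answer: _#
##
_#

Derivation:
Start:
#_
##
#_
After rotation 1 (CCW):
_#_
###
After rotation 2 (CW):
#_
##
#_
After rotation 3 (CCW):
_#_
###
After rotation 4 (CW):
#_
##
#_
After rotation 5 (CCW):
_#_
###
After rotation 6 (CCW):
_#
##
_#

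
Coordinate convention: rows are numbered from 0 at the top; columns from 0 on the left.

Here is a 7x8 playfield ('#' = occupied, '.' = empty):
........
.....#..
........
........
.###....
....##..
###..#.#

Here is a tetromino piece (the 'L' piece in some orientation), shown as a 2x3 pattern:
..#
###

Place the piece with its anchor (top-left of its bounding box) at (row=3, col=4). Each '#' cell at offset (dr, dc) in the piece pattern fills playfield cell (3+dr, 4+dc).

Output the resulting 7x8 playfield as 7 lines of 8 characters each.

Answer: ........
.....#..
........
......#.
.######.
....##..
###..#.#

Derivation:
Fill (3+0,4+2) = (3,6)
Fill (3+1,4+0) = (4,4)
Fill (3+1,4+1) = (4,5)
Fill (3+1,4+2) = (4,6)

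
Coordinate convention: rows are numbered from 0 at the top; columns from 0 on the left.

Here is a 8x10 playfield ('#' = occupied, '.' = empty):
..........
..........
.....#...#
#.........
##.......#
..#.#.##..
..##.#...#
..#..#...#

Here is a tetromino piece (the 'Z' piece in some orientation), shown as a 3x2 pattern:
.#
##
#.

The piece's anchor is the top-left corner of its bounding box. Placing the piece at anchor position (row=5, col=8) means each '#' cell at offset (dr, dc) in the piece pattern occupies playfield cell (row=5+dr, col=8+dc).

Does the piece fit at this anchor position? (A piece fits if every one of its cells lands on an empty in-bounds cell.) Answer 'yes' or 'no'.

Check each piece cell at anchor (5, 8):
  offset (0,1) -> (5,9): empty -> OK
  offset (1,0) -> (6,8): empty -> OK
  offset (1,1) -> (6,9): occupied ('#') -> FAIL
  offset (2,0) -> (7,8): empty -> OK
All cells valid: no

Answer: no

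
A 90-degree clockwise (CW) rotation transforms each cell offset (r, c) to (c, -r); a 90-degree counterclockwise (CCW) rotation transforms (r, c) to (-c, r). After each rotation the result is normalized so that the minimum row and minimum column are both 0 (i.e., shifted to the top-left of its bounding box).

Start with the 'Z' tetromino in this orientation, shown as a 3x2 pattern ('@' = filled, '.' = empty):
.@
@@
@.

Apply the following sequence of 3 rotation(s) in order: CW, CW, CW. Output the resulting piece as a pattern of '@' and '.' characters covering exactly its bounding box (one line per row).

Start:
.@
@@
@.
After rotation 1 (CW):
@@.
.@@
After rotation 2 (CW):
.@
@@
@.
After rotation 3 (CW):
@@.
.@@

Answer: @@.
.@@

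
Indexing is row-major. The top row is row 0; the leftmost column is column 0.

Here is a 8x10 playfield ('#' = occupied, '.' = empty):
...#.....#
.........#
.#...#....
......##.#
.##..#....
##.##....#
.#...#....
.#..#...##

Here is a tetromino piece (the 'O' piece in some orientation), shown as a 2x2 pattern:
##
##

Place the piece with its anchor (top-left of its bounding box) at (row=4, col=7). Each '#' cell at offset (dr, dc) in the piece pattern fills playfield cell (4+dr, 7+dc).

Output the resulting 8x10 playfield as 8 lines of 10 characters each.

Answer: ...#.....#
.........#
.#...#....
......##.#
.##..#.##.
##.##..###
.#...#....
.#..#...##

Derivation:
Fill (4+0,7+0) = (4,7)
Fill (4+0,7+1) = (4,8)
Fill (4+1,7+0) = (5,7)
Fill (4+1,7+1) = (5,8)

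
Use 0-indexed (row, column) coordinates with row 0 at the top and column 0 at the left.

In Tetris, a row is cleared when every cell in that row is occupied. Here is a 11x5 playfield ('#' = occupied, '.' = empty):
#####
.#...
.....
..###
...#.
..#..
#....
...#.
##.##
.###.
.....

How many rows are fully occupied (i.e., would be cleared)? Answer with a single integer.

Answer: 1

Derivation:
Check each row:
  row 0: 0 empty cells -> FULL (clear)
  row 1: 4 empty cells -> not full
  row 2: 5 empty cells -> not full
  row 3: 2 empty cells -> not full
  row 4: 4 empty cells -> not full
  row 5: 4 empty cells -> not full
  row 6: 4 empty cells -> not full
  row 7: 4 empty cells -> not full
  row 8: 1 empty cell -> not full
  row 9: 2 empty cells -> not full
  row 10: 5 empty cells -> not full
Total rows cleared: 1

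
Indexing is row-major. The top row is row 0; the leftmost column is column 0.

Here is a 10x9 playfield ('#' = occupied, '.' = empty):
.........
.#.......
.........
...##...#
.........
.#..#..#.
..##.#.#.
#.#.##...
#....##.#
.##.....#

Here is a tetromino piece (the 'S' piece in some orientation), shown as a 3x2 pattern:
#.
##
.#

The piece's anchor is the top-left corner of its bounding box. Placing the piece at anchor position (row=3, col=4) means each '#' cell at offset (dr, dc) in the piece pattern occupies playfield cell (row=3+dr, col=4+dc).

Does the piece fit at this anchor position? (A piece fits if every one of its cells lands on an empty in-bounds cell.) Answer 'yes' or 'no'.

Answer: no

Derivation:
Check each piece cell at anchor (3, 4):
  offset (0,0) -> (3,4): occupied ('#') -> FAIL
  offset (1,0) -> (4,4): empty -> OK
  offset (1,1) -> (4,5): empty -> OK
  offset (2,1) -> (5,5): empty -> OK
All cells valid: no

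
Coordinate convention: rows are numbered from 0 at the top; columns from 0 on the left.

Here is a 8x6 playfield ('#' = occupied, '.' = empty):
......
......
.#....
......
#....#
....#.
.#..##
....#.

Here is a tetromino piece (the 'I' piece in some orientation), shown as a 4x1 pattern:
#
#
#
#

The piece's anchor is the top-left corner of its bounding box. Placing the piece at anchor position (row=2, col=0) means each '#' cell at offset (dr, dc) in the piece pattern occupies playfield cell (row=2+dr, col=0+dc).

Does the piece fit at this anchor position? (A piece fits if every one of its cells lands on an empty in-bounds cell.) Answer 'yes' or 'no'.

Check each piece cell at anchor (2, 0):
  offset (0,0) -> (2,0): empty -> OK
  offset (1,0) -> (3,0): empty -> OK
  offset (2,0) -> (4,0): occupied ('#') -> FAIL
  offset (3,0) -> (5,0): empty -> OK
All cells valid: no

Answer: no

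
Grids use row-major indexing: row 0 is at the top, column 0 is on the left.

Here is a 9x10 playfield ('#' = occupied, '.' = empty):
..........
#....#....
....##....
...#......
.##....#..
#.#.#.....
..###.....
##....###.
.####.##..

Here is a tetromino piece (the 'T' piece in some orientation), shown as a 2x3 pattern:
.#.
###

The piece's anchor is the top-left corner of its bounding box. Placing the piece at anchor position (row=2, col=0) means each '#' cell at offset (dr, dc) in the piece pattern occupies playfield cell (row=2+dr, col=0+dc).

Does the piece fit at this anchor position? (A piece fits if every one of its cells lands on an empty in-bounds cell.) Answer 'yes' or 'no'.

Answer: yes

Derivation:
Check each piece cell at anchor (2, 0):
  offset (0,1) -> (2,1): empty -> OK
  offset (1,0) -> (3,0): empty -> OK
  offset (1,1) -> (3,1): empty -> OK
  offset (1,2) -> (3,2): empty -> OK
All cells valid: yes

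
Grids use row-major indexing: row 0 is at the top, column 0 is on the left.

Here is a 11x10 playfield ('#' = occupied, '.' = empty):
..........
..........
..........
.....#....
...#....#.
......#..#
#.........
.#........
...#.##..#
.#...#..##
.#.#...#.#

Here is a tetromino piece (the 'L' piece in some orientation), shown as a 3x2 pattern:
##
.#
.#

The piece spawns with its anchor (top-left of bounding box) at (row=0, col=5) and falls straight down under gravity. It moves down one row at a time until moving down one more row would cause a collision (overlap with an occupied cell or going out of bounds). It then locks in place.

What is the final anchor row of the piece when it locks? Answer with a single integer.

Spawn at (row=0, col=5). Try each row:
  row 0: fits
  row 1: fits
  row 2: fits
  row 3: blocked -> lock at row 2

Answer: 2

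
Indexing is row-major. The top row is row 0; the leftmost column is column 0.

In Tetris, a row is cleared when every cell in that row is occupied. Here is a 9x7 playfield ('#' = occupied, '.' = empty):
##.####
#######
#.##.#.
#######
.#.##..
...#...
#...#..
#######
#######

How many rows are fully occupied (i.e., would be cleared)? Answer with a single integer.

Answer: 4

Derivation:
Check each row:
  row 0: 1 empty cell -> not full
  row 1: 0 empty cells -> FULL (clear)
  row 2: 3 empty cells -> not full
  row 3: 0 empty cells -> FULL (clear)
  row 4: 4 empty cells -> not full
  row 5: 6 empty cells -> not full
  row 6: 5 empty cells -> not full
  row 7: 0 empty cells -> FULL (clear)
  row 8: 0 empty cells -> FULL (clear)
Total rows cleared: 4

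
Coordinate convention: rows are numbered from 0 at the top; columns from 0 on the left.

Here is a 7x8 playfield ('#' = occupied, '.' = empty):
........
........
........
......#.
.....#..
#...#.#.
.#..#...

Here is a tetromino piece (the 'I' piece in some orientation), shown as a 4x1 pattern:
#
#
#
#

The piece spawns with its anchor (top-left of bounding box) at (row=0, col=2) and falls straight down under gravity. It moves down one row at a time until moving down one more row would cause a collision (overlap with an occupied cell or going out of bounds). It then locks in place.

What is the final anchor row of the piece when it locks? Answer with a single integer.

Spawn at (row=0, col=2). Try each row:
  row 0: fits
  row 1: fits
  row 2: fits
  row 3: fits
  row 4: blocked -> lock at row 3

Answer: 3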